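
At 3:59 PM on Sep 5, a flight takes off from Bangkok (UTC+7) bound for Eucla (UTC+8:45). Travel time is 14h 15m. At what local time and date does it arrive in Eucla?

7:59 AM on Sep 6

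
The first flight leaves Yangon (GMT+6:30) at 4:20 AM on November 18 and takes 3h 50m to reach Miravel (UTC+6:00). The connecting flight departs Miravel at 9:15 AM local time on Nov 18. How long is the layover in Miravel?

1 hour 35 minutes

Convert departure to UTC: 4:20 AM − 6:30 = 9:50 PM UTC on Nov 17.
Add 3 hours 50 minutes flight time → 1:40 AM UTC (Nov 18).
Miravel is UTC+6:00, so local arrival = 1:40 AM + 6:00 = 7:40 AM on Nov 18.
Layover = 9:15 AM − 7:40 AM = 1 hour 35 minutes.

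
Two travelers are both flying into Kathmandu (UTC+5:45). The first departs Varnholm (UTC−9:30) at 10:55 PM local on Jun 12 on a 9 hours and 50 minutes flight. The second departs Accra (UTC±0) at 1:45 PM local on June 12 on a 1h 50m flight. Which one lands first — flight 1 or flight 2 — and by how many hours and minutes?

the second, by 26 hours 40 minutes

Flight 1 in UTC: 10:55 PM + 9:30 = 8:25 AM on Jun 13.
+9 hours and 50 minutes → arrive 6:15 PM UTC on Jun 13.
Flight 2 departs at 1:45 PM UTC (Jun 12).
+1 hour 50 minutes → arrive 3:35 PM UTC on Jun 12.
Flight 2 lands earlier by 26 hours 40 minutes.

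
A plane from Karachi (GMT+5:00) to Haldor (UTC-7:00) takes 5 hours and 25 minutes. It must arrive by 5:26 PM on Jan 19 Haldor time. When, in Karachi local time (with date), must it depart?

Target arrival in UTC: 5:26 PM + 7:00 = 12:26 AM on Jan 20.
Subtract 5 hours and 25 minutes → departure 7:01 PM UTC on Jan 19.
Karachi is UTC+5:00: 7:01 PM + 5:00 = 12:01 AM on Jan 20.

12:01 AM on January 20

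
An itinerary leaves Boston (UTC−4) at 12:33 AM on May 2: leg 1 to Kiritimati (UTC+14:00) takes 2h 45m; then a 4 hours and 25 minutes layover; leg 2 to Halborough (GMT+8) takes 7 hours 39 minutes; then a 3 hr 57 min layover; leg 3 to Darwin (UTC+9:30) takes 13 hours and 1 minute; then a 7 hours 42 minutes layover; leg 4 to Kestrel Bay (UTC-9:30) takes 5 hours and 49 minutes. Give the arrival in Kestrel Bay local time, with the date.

Convert departure to UTC: 12:33 AM + 4:00 = 4:33 AM UTC on May 2.
Add 2 hours and 45 minutes leg 1 → 7:18 AM UTC.
Add 4 hours and 25 minutes layover in Kiritimati → 11:43 AM UTC.
Add 7 hours 39 minutes leg 2 → 7:22 PM UTC.
Add 3 hours and 57 minutes layover in Halborough → 11:19 PM UTC.
Add 13 hours and 1 minute leg 3 → 12:20 PM UTC (May 3).
Add 7 hours and 42 minutes layover in Darwin → 8:02 PM UTC.
Add 5 hours and 49 minutes leg 4 → 1:51 AM UTC (May 4).
Kestrel Bay is UTC−9:30, so local arrival = 1:51 AM − 9:30 = 4:21 PM on May 3.

4:21 PM on May 3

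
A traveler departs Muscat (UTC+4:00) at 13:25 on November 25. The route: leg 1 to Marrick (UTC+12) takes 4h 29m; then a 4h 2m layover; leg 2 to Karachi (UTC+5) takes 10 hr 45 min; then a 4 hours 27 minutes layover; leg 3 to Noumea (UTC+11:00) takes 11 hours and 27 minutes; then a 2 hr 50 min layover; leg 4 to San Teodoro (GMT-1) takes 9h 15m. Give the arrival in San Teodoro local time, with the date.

07:40 on November 27

Convert departure to UTC: 13:25 − 4:00 = 09:25 UTC on Nov 25.
Add 4 hours 29 minutes leg 1 → 13:54 UTC.
Add 4 hours and 2 minutes layover in Marrick → 17:56 UTC.
Add 10 hours 45 minutes leg 2 → 04:41 UTC (Nov 26).
Add 4 hours 27 minutes layover in Karachi → 09:08 UTC.
Add 11 hours 27 minutes leg 3 → 20:35 UTC.
Add 2 hours and 50 minutes layover in Noumea → 23:25 UTC.
Add 9 hours 15 minutes leg 4 → 08:40 UTC (Nov 27).
San Teodoro is UTC−1:00, so local arrival = 08:40 − 1:00 = 07:40 on Nov 27.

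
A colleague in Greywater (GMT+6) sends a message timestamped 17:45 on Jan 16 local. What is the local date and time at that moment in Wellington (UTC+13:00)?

Wellington is 7:00 ahead of Greywater.
Shift by the zone difference: 17:45 + 7:00 = 00:45 on Jan 17 in Wellington.

00:45 on Jan 17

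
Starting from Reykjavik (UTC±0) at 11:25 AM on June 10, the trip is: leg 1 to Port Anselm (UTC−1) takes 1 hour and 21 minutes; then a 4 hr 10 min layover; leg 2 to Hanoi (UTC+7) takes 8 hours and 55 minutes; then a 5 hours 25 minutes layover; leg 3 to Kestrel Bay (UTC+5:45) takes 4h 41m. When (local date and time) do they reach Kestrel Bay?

Reykjavik is at UTC+0, so departure is already 11:25 AM UTC on Jun 10.
Add 1 hour and 21 minutes leg 1 → 12:46 PM UTC.
Add 4 hours 10 minutes layover in Port Anselm → 4:56 PM UTC.
Add 8 hours and 55 minutes leg 2 → 1:51 AM UTC (Jun 11).
Add 5 hours and 25 minutes layover in Hanoi → 7:16 AM UTC.
Add 4 hours and 41 minutes leg 3 → 11:57 AM UTC.
Kestrel Bay is UTC+5:45, so local arrival = 11:57 AM + 5:45 = 5:42 PM on Jun 11.

5:42 PM on June 11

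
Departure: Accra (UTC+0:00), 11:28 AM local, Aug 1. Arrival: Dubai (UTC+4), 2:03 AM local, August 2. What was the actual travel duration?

10 hours 35 minutes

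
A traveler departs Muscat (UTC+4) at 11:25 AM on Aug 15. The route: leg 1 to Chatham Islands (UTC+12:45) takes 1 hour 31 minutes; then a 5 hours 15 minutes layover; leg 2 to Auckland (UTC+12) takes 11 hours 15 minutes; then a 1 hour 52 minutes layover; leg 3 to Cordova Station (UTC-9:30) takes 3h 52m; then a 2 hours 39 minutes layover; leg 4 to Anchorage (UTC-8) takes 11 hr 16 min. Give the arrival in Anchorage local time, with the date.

Convert departure to UTC: 11:25 AM − 4:00 = 7:25 AM UTC on Aug 15.
Add 1 hour 31 minutes leg 1 → 8:56 AM UTC.
Add 5 hours 15 minutes layover in Chatham Islands → 2:11 PM UTC.
Add 11 hours and 15 minutes leg 2 → 1:26 AM UTC (Aug 16).
Add 1 hour and 52 minutes layover in Auckland → 3:18 AM UTC.
Add 3 hours and 52 minutes leg 3 → 7:10 AM UTC.
Add 2 hours 39 minutes layover in Cordova Station → 9:49 AM UTC.
Add 11 hours 16 minutes leg 4 → 9:05 PM UTC.
Anchorage is UTC−8:00, so local arrival = 9:05 PM − 8:00 = 1:05 PM on Aug 16.

1:05 PM on August 16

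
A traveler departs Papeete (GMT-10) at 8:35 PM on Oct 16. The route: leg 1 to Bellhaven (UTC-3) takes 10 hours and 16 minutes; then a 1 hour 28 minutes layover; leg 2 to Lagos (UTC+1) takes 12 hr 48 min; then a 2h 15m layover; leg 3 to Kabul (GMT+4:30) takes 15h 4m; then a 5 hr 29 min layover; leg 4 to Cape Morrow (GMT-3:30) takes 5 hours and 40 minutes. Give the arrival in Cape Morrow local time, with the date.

8:05 AM on October 19

Convert departure to UTC: 8:35 PM + 10:00 = 6:35 AM UTC on Oct 17.
Add 10 hours and 16 minutes leg 1 → 4:51 PM UTC.
Add 1 hour and 28 minutes layover in Bellhaven → 6:19 PM UTC.
Add 12 hours and 48 minutes leg 2 → 7:07 AM UTC (Oct 18).
Add 2 hours 15 minutes layover in Lagos → 9:22 AM UTC.
Add 15 hours 4 minutes leg 3 → 12:26 AM UTC (Oct 19).
Add 5 hours and 29 minutes layover in Kabul → 5:55 AM UTC.
Add 5 hours 40 minutes leg 4 → 11:35 AM UTC.
Cape Morrow is UTC−3:30, so local arrival = 11:35 AM − 3:30 = 8:05 AM on Oct 19.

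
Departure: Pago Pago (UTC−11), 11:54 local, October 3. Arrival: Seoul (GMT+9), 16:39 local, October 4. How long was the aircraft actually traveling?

8 hours 45 minutes

Seoul is 20:00 ahead of Pago Pago.
Clock-face elapsed time (ignoring zones) is 28 hours 45 minutes.
Actual elapsed = 28 hours 45 minutes − 20:00 = 8 hours 45 minutes.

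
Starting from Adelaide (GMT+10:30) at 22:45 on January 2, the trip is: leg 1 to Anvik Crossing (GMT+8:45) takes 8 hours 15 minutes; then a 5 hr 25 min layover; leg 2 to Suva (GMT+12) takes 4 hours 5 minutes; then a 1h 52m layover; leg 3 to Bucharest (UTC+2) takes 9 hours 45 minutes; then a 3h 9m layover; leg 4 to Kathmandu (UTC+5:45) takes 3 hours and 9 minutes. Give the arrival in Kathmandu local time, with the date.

Convert departure to UTC: 22:45 − 10:30 = 12:15 UTC on Jan 2.
Add 8 hours and 15 minutes leg 1 → 20:30 UTC.
Add 5 hours and 25 minutes layover in Anvik Crossing → 01:55 UTC (Jan 3).
Add 4 hours 5 minutes leg 2 → 06:00 UTC.
Add 1 hour and 52 minutes layover in Suva → 07:52 UTC.
Add 9 hours and 45 minutes leg 3 → 17:37 UTC.
Add 3 hours and 9 minutes layover in Bucharest → 20:46 UTC.
Add 3 hours and 9 minutes leg 4 → 23:55 UTC.
Kathmandu is UTC+5:45, so local arrival = 23:55 + 5:45 = 05:40 on Jan 4.

05:40 on January 4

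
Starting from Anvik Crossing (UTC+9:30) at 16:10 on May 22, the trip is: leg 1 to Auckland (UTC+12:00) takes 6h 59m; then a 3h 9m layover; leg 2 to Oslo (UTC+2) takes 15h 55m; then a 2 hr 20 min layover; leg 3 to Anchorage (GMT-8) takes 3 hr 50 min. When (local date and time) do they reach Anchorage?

06:53 on May 23

Convert departure to UTC: 16:10 − 9:30 = 06:40 UTC on May 22.
Add 6 hours and 59 minutes leg 1 → 13:39 UTC.
Add 3 hours and 9 minutes layover in Auckland → 16:48 UTC.
Add 15 hours 55 minutes leg 2 → 08:43 UTC (May 23).
Add 2 hours 20 minutes layover in Oslo → 11:03 UTC.
Add 3 hours and 50 minutes leg 3 → 14:53 UTC.
Anchorage is UTC−8:00, so local arrival = 14:53 − 8:00 = 06:53 on May 23.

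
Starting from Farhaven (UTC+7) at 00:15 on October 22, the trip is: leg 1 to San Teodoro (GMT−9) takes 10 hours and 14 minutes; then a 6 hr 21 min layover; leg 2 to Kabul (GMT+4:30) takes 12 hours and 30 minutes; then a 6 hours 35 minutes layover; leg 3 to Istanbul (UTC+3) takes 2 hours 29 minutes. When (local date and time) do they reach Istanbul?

10:24 on October 23

Convert departure to UTC: 00:15 − 7:00 = 17:15 UTC on Oct 21.
Add 10 hours 14 minutes leg 1 → 03:29 UTC (Oct 22).
Add 6 hours and 21 minutes layover in San Teodoro → 09:50 UTC.
Add 12 hours 30 minutes leg 2 → 22:20 UTC.
Add 6 hours and 35 minutes layover in Kabul → 04:55 UTC (Oct 23).
Add 2 hours and 29 minutes leg 3 → 07:24 UTC.
Istanbul is UTC+3:00, so local arrival = 07:24 + 3:00 = 10:24 on Oct 23.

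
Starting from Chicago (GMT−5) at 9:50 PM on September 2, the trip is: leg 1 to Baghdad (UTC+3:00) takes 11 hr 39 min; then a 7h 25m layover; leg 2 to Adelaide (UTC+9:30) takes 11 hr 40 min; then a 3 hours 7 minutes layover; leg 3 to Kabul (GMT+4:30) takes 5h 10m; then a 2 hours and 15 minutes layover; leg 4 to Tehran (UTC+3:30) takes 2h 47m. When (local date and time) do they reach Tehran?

Convert departure to UTC: 9:50 PM + 5:00 = 2:50 AM UTC on Sep 3.
Add 11 hours 39 minutes leg 1 → 2:29 PM UTC.
Add 7 hours and 25 minutes layover in Baghdad → 9:54 PM UTC.
Add 11 hours 40 minutes leg 2 → 9:34 AM UTC (Sep 4).
Add 3 hours 7 minutes layover in Adelaide → 12:41 PM UTC.
Add 5 hours 10 minutes leg 3 → 5:51 PM UTC.
Add 2 hours and 15 minutes layover in Kabul → 8:06 PM UTC.
Add 2 hours and 47 minutes leg 4 → 10:53 PM UTC.
Tehran is UTC+3:30, so local arrival = 10:53 PM + 3:30 = 2:23 AM on Sep 5.

2:23 AM on Sep 5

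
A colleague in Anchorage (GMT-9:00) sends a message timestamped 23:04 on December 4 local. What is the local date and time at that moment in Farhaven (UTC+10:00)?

18:04 on December 5

In UTC: 23:04 + 9:00 = 08:04 on Dec 5.
Farhaven is UTC+10:00: 08:04 + 10:00 = 18:04 on Dec 5.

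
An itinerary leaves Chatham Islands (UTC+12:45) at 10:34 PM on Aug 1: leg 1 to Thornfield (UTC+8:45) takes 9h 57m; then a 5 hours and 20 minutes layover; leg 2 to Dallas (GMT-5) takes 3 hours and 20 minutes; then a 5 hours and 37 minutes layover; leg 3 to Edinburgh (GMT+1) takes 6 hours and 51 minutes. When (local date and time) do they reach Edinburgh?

5:54 PM on Aug 2

Convert departure to UTC: 10:34 PM − 12:45 = 9:49 AM UTC on Aug 1.
Add 9 hours and 57 minutes leg 1 → 7:46 PM UTC.
Add 5 hours and 20 minutes layover in Thornfield → 1:06 AM UTC (Aug 2).
Add 3 hours and 20 minutes leg 2 → 4:26 AM UTC.
Add 5 hours 37 minutes layover in Dallas → 10:03 AM UTC.
Add 6 hours and 51 minutes leg 3 → 4:54 PM UTC.
Edinburgh is UTC+1:00, so local arrival = 4:54 PM + 1:00 = 5:54 PM on Aug 2.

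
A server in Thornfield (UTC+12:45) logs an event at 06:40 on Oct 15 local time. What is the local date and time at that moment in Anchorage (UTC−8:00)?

09:55 on October 14

In UTC: 06:40 − 12:45 = 17:55 on Oct 14.
Anchorage is UTC−8:00: 17:55 − 8:00 = 09:55 on Oct 14.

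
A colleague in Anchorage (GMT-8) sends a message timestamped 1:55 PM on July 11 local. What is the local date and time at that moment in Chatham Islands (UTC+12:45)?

10:40 AM on July 12

In UTC: 1:55 PM + 8:00 = 9:55 PM on Jul 11.
Chatham Islands is UTC+12:45: 9:55 PM + 12:45 = 10:40 AM on Jul 12.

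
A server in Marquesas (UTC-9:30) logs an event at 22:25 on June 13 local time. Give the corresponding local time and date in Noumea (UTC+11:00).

In UTC: 22:25 + 9:30 = 07:55 on Jun 14.
Noumea is UTC+11:00: 07:55 + 11:00 = 18:55 on Jun 14.

18:55 on Jun 14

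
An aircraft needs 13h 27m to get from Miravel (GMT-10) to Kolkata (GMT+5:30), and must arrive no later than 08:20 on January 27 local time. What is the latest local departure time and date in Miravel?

Target arrival in UTC: 08:20 − 5:30 = 02:50 on Jan 27.
Subtract 13 hours 27 minutes → departure 13:23 UTC on Jan 26.
Miravel is UTC−10:00: 13:23 − 10:00 = 03:23 on Jan 26.

03:23 on January 26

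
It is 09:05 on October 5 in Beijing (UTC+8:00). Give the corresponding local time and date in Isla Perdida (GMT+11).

12:05 on Oct 5

In UTC: 09:05 − 8:00 = 01:05 on Oct 5.
Isla Perdida is UTC+11:00: 01:05 + 11:00 = 12:05 on Oct 5.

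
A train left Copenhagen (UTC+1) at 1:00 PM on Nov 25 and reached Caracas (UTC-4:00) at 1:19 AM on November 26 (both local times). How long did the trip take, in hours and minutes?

Departure in UTC: 1:00 PM − 1:00 = 12:00 PM on Nov 25.
Arrival in UTC: 1:19 AM + 4:00 = 5:19 AM on Nov 26.
Elapsed = 5:19 AM − 12:00 PM (+1 day) = 17 hours 19 minutes.

17 hours 19 minutes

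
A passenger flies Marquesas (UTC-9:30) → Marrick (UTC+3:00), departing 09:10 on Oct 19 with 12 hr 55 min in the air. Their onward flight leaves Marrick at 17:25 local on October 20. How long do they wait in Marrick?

Convert departure to UTC: 09:10 + 9:30 = 18:40 UTC on Oct 19.
Add 12 hours and 55 minutes flight time → 07:35 UTC (Oct 20).
Marrick is UTC+3:00, so local arrival = 07:35 + 3:00 = 10:35 on Oct 20.
Layover = 17:25 − 10:35 = 6 hours 50 minutes.

6 hours 50 minutes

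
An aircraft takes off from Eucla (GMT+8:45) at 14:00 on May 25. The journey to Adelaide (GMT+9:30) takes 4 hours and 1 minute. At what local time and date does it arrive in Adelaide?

18:46 on May 25

Convert departure to UTC: 14:00 − 8:45 = 05:15 UTC on May 25.
Add 4 hours 1 minute travel time → 09:16 UTC.
Adelaide is UTC+9:30, so local arrival = 09:16 + 9:30 = 18:46 on May 25.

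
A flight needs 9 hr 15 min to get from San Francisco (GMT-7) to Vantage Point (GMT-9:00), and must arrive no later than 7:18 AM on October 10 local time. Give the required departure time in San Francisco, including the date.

12:03 AM on October 10

Target arrival in UTC: 7:18 AM + 9:00 = 4:18 PM on Oct 10.
Subtract 9 hours and 15 minutes → departure 7:03 AM UTC on Oct 10.
San Francisco is UTC−7:00: 7:03 AM − 7:00 = 12:03 AM on Oct 10.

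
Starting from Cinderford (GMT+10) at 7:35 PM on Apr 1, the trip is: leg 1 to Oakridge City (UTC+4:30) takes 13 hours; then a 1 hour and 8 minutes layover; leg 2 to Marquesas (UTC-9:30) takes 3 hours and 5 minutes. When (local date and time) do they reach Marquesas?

5:18 PM on April 1

Convert departure to UTC: 7:35 PM − 10:00 = 9:35 AM UTC on Apr 1.
Add 13 hours leg 1 → 10:35 PM UTC.
Add 1 hour and 8 minutes layover in Oakridge City → 11:43 PM UTC.
Add 3 hours and 5 minutes leg 2 → 2:48 AM UTC (Apr 2).
Marquesas is UTC−9:30, so local arrival = 2:48 AM − 9:30 = 5:18 PM on Apr 1.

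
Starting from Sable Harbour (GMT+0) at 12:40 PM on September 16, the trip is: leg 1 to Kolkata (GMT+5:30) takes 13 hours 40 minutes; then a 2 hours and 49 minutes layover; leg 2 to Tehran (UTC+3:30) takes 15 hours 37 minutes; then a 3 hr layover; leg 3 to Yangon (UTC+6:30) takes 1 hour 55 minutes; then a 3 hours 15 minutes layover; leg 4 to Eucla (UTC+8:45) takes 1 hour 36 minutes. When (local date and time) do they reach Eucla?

Sable Harbour is at UTC+0, so departure is already 12:40 PM UTC on Sep 16.
Add 13 hours 40 minutes leg 1 → 2:20 AM UTC (Sep 17).
Add 2 hours and 49 minutes layover in Kolkata → 5:09 AM UTC.
Add 15 hours and 37 minutes leg 2 → 8:46 PM UTC.
Add 3 hours layover in Tehran → 11:46 PM UTC.
Add 1 hour 55 minutes leg 3 → 1:41 AM UTC (Sep 18).
Add 3 hours and 15 minutes layover in Yangon → 4:56 AM UTC.
Add 1 hour 36 minutes leg 4 → 6:32 AM UTC.
Eucla is UTC+8:45, so local arrival = 6:32 AM + 8:45 = 3:17 PM on Sep 18.

3:17 PM on September 18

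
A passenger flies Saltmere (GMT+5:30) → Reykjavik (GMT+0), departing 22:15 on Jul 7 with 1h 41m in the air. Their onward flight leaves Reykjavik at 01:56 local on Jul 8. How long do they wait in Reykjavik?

Convert departure to UTC: 22:15 − 5:30 = 16:45 UTC on Jul 7.
Add 1 hour 41 minutes flight time → 18:26 UTC.
Reykjavik is UTC+0, so local arrival is the same: 18:26 on Jul 7.
Layover = 01:56 − 18:26 (+1 day) = 7 hours 30 minutes.

7 hours 30 minutes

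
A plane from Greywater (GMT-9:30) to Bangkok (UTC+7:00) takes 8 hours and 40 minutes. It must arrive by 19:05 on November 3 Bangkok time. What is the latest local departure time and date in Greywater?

17:55 on November 2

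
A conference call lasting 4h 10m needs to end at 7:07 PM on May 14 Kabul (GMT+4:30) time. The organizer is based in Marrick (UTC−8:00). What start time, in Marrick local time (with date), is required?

2:27 AM on May 14

Target end time in UTC: 7:07 PM − 4:30 = 2:37 PM on May 14.
Subtract 4 hours 10 minutes → start 10:27 AM UTC on May 14.
Marrick is UTC−8:00: 10:27 AM − 8:00 = 2:27 AM on May 14.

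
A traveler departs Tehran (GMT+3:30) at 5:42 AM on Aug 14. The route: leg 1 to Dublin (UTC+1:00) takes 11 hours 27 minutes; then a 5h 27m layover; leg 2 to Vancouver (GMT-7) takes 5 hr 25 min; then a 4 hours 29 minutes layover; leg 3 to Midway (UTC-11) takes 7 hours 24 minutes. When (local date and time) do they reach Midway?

Convert departure to UTC: 5:42 AM − 3:30 = 2:12 AM UTC on Aug 14.
Add 11 hours and 27 minutes leg 1 → 1:39 PM UTC.
Add 5 hours 27 minutes layover in Dublin → 7:06 PM UTC.
Add 5 hours 25 minutes leg 2 → 12:31 AM UTC (Aug 15).
Add 4 hours and 29 minutes layover in Vancouver → 5:00 AM UTC.
Add 7 hours and 24 minutes leg 3 → 12:24 PM UTC.
Midway is UTC−11:00, so local arrival = 12:24 PM − 11:00 = 1:24 AM on Aug 15.

1:24 AM on August 15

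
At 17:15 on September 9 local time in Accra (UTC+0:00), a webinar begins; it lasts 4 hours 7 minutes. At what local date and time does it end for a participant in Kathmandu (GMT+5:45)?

Kathmandu is 5:45 ahead of Accra.
After 4 hours and 7 minutes it is 21:22 in Accra.
Shift by the zone difference: 21:22 + 5:45 = 03:07 on Sep 10 in Kathmandu.

03:07 on Sep 10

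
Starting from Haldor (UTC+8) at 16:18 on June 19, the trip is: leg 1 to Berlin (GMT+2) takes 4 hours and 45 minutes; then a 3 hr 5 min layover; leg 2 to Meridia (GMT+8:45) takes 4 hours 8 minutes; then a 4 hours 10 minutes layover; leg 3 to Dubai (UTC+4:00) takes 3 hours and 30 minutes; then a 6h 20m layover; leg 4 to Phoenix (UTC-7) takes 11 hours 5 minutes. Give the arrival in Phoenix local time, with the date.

14:21 on June 20

Convert departure to UTC: 16:18 − 8:00 = 08:18 UTC on Jun 19.
Add 4 hours 45 minutes leg 1 → 13:03 UTC.
Add 3 hours 5 minutes layover in Berlin → 16:08 UTC.
Add 4 hours 8 minutes leg 2 → 20:16 UTC.
Add 4 hours and 10 minutes layover in Meridia → 00:26 UTC (Jun 20).
Add 3 hours 30 minutes leg 3 → 03:56 UTC.
Add 6 hours 20 minutes layover in Dubai → 10:16 UTC.
Add 11 hours and 5 minutes leg 4 → 21:21 UTC.
Phoenix is UTC−7:00, so local arrival = 21:21 − 7:00 = 14:21 on Jun 20.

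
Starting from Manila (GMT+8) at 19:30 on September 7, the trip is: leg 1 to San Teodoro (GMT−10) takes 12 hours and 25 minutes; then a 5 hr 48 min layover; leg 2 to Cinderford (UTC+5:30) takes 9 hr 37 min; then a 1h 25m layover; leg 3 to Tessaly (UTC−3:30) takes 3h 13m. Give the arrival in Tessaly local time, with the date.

16:28 on September 8

Convert departure to UTC: 19:30 − 8:00 = 11:30 UTC on Sep 7.
Add 12 hours and 25 minutes leg 1 → 23:55 UTC.
Add 5 hours and 48 minutes layover in San Teodoro → 05:43 UTC (Sep 8).
Add 9 hours 37 minutes leg 2 → 15:20 UTC.
Add 1 hour and 25 minutes layover in Cinderford → 16:45 UTC.
Add 3 hours and 13 minutes leg 3 → 19:58 UTC.
Tessaly is UTC−3:30, so local arrival = 19:58 − 3:30 = 16:28 on Sep 8.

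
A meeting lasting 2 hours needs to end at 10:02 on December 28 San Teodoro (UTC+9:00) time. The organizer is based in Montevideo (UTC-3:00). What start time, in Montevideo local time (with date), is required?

Target end time in UTC: 10:02 − 9:00 = 01:02 on Dec 28.
Subtract 2 hours → start 23:02 UTC on Dec 27.
Montevideo is UTC−3:00: 23:02 − 3:00 = 20:02 on Dec 27.

20:02 on December 27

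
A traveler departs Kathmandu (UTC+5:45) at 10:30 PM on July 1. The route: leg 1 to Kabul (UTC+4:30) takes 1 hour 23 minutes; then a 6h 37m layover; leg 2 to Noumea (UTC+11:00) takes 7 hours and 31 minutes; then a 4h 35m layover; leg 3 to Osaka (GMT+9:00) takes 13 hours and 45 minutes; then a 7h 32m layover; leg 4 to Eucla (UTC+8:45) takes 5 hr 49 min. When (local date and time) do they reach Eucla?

12:42 AM on July 4

Convert departure to UTC: 10:30 PM − 5:45 = 4:45 PM UTC on Jul 1.
Add 1 hour 23 minutes leg 1 → 6:08 PM UTC.
Add 6 hours and 37 minutes layover in Kabul → 12:45 AM UTC (Jul 2).
Add 7 hours and 31 minutes leg 2 → 8:16 AM UTC.
Add 4 hours and 35 minutes layover in Noumea → 12:51 PM UTC.
Add 13 hours and 45 minutes leg 3 → 2:36 AM UTC (Jul 3).
Add 7 hours and 32 minutes layover in Osaka → 10:08 AM UTC.
Add 5 hours and 49 minutes leg 4 → 3:57 PM UTC.
Eucla is UTC+8:45, so local arrival = 3:57 PM + 8:45 = 12:42 AM on Jul 4.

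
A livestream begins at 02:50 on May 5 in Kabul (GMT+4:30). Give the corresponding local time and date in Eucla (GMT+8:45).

In UTC: 02:50 − 4:30 = 22:20 on May 4.
Eucla is UTC+8:45: 22:20 + 8:45 = 07:05 on May 5.

07:05 on May 5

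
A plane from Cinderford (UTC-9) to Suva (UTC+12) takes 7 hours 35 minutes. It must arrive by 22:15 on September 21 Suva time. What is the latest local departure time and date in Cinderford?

17:40 on September 20

Target arrival in UTC: 22:15 − 12:00 = 10:15 on Sep 21.
Subtract 7 hours and 35 minutes → departure 02:40 UTC on Sep 21.
Cinderford is UTC−9:00: 02:40 − 9:00 = 17:40 on Sep 20.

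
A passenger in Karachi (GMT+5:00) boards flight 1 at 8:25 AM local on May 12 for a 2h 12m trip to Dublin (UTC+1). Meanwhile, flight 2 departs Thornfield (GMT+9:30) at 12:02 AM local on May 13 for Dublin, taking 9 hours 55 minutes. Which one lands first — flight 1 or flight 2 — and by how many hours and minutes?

Flight 1 in UTC: 8:25 AM − 5:00 = 3:25 AM on May 12.
+2 hours 12 minutes → arrive 5:37 AM UTC on May 12.
Flight 2 in UTC: 12:02 AM − 9:30 = 2:32 PM on May 12.
+9 hours and 55 minutes → arrive 12:27 AM UTC on May 13.
Flight 1 lands earlier by 18 hours 50 minutes.

the first, by 18 hours 50 minutes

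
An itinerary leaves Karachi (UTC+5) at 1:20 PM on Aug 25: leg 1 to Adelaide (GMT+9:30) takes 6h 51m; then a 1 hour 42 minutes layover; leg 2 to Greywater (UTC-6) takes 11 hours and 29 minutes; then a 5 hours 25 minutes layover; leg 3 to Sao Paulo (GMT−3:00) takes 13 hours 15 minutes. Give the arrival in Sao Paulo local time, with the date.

8:02 PM on Aug 26

Convert departure to UTC: 1:20 PM − 5:00 = 8:20 AM UTC on Aug 25.
Add 6 hours 51 minutes leg 1 → 3:11 PM UTC.
Add 1 hour and 42 minutes layover in Adelaide → 4:53 PM UTC.
Add 11 hours and 29 minutes leg 2 → 4:22 AM UTC (Aug 26).
Add 5 hours and 25 minutes layover in Greywater → 9:47 AM UTC.
Add 13 hours 15 minutes leg 3 → 11:02 PM UTC.
Sao Paulo is UTC−3:00, so local arrival = 11:02 PM − 3:00 = 8:02 PM on Aug 26.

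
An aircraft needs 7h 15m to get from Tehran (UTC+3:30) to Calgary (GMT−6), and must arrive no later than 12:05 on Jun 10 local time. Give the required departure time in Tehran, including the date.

14:20 on June 10

Target arrival in UTC: 12:05 + 6:00 = 18:05 on Jun 10.
Subtract 7 hours and 15 minutes → departure 10:50 UTC on Jun 10.
Tehran is UTC+3:30: 10:50 + 3:30 = 14:20 on Jun 10.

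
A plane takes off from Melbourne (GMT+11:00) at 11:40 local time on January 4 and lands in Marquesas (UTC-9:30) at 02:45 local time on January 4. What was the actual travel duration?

Departure in UTC: 11:40 − 11:00 = 00:40 on Jan 4.
Arrival in UTC: 02:45 + 9:30 = 12:15 on Jan 4.
Elapsed = 12:15 − 00:40 = 11 hours 35 minutes.

11 hours 35 minutes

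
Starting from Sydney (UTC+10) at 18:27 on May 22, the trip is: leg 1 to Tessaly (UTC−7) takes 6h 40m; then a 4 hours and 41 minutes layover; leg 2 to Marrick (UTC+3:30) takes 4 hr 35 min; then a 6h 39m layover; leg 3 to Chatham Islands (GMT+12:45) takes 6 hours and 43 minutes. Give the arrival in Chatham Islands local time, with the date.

Convert departure to UTC: 18:27 − 10:00 = 08:27 UTC on May 22.
Add 6 hours 40 minutes leg 1 → 15:07 UTC.
Add 4 hours and 41 minutes layover in Tessaly → 19:48 UTC.
Add 4 hours 35 minutes leg 2 → 00:23 UTC (May 23).
Add 6 hours 39 minutes layover in Marrick → 07:02 UTC.
Add 6 hours 43 minutes leg 3 → 13:45 UTC.
Chatham Islands is UTC+12:45, so local arrival = 13:45 + 12:45 = 02:30 on May 24.

02:30 on May 24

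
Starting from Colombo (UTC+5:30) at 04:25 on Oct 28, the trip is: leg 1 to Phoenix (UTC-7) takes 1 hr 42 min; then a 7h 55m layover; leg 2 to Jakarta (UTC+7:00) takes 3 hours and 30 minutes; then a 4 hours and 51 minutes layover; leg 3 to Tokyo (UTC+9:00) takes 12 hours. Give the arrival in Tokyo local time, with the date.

13:53 on Oct 29

Convert departure to UTC: 04:25 − 5:30 = 22:55 UTC on Oct 27.
Add 1 hour 42 minutes leg 1 → 00:37 UTC (Oct 28).
Add 7 hours and 55 minutes layover in Phoenix → 08:32 UTC.
Add 3 hours and 30 minutes leg 2 → 12:02 UTC.
Add 4 hours and 51 minutes layover in Jakarta → 16:53 UTC.
Add 12 hours leg 3 → 04:53 UTC (Oct 29).
Tokyo is UTC+9:00, so local arrival = 04:53 + 9:00 = 13:53 on Oct 29.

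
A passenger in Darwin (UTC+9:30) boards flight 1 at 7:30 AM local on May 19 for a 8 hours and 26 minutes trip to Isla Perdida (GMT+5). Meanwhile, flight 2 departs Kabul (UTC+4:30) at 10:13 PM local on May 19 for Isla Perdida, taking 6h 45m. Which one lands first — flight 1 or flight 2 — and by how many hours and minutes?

Flight 1 in UTC: 7:30 AM − 9:30 = 10:00 PM on May 18.
+8 hours and 26 minutes → arrive 6:26 AM UTC on May 19.
Flight 2 in UTC: 10:13 PM − 4:30 = 5:43 PM on May 19.
+6 hours 45 minutes → arrive 12:28 AM UTC on May 20.
Flight 1 lands earlier by 18 hours 2 minutes.

the first, by 18 hours 2 minutes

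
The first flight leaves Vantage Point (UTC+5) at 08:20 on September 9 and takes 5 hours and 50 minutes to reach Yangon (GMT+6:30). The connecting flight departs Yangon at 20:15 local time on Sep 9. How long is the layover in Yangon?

Convert departure to UTC: 08:20 − 5:00 = 03:20 UTC on Sep 9.
Add 5 hours and 50 minutes flight time → 09:10 UTC.
Yangon is UTC+6:30, so local arrival = 09:10 + 6:30 = 15:40 on Sep 9.
Layover = 20:15 − 15:40 = 4 hours 35 minutes.

4 hours 35 minutes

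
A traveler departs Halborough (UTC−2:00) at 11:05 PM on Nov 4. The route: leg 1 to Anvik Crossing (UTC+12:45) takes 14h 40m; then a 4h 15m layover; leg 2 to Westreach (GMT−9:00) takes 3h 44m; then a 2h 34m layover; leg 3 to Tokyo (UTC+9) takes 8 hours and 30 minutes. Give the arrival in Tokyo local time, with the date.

Convert departure to UTC: 11:05 PM + 2:00 = 1:05 AM UTC on Nov 5.
Add 14 hours 40 minutes leg 1 → 3:45 PM UTC.
Add 4 hours and 15 minutes layover in Anvik Crossing → 8:00 PM UTC.
Add 3 hours 44 minutes leg 2 → 11:44 PM UTC.
Add 2 hours 34 minutes layover in Westreach → 2:18 AM UTC (Nov 6).
Add 8 hours and 30 minutes leg 3 → 10:48 AM UTC.
Tokyo is UTC+9:00, so local arrival = 10:48 AM + 9:00 = 7:48 PM on Nov 6.

7:48 PM on November 6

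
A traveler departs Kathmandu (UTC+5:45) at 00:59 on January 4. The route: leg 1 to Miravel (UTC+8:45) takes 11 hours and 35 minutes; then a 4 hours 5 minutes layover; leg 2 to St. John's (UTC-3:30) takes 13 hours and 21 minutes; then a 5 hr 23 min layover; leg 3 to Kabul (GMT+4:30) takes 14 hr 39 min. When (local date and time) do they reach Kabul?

Convert departure to UTC: 00:59 − 5:45 = 19:14 UTC on Jan 3.
Add 11 hours 35 minutes leg 1 → 06:49 UTC (Jan 4).
Add 4 hours and 5 minutes layover in Miravel → 10:54 UTC.
Add 13 hours 21 minutes leg 2 → 00:15 UTC (Jan 5).
Add 5 hours and 23 minutes layover in St. John's → 05:38 UTC.
Add 14 hours and 39 minutes leg 3 → 20:17 UTC.
Kabul is UTC+4:30, so local arrival = 20:17 + 4:30 = 00:47 on Jan 6.

00:47 on January 6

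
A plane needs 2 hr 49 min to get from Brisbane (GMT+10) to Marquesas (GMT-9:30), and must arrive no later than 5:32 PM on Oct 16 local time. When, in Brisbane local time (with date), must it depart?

Target arrival in UTC: 5:32 PM + 9:30 = 3:02 AM on Oct 17.
Subtract 2 hours and 49 minutes → departure 12:13 AM UTC on Oct 17.
Brisbane is UTC+10:00: 12:13 AM + 10:00 = 10:13 AM on Oct 17.

10:13 AM on October 17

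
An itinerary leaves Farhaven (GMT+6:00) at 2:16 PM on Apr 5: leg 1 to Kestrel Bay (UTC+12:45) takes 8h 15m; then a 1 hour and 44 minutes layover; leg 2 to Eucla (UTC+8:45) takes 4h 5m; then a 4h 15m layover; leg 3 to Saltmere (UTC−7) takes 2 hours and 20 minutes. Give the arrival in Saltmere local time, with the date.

Convert departure to UTC: 2:16 PM − 6:00 = 8:16 AM UTC on Apr 5.
Add 8 hours and 15 minutes leg 1 → 4:31 PM UTC.
Add 1 hour and 44 minutes layover in Kestrel Bay → 6:15 PM UTC.
Add 4 hours 5 minutes leg 2 → 10:20 PM UTC.
Add 4 hours and 15 minutes layover in Eucla → 2:35 AM UTC (Apr 6).
Add 2 hours and 20 minutes leg 3 → 4:55 AM UTC.
Saltmere is UTC−7:00, so local arrival = 4:55 AM − 7:00 = 9:55 PM on Apr 5.

9:55 PM on April 5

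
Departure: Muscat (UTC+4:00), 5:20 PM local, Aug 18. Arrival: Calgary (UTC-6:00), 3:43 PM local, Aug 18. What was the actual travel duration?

8 hours 23 minutes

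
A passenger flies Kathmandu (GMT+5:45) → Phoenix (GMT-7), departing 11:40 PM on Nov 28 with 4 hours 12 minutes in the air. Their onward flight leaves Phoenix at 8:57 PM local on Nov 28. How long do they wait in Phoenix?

Convert departure to UTC: 11:40 PM − 5:45 = 5:55 PM UTC on Nov 28.
Add 4 hours and 12 minutes flight time → 10:07 PM UTC.
Phoenix is UTC−7:00, so local arrival = 10:07 PM − 7:00 = 3:07 PM on Nov 28.
Layover = 8:57 PM − 3:07 PM = 5 hours 50 minutes.

5 hours 50 minutes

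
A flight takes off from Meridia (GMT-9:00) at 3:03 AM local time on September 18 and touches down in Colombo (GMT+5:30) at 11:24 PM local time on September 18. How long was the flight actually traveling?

5 hours 51 minutes

Departure in UTC: 3:03 AM + 9:00 = 12:03 PM on Sep 18.
Arrival in UTC: 11:24 PM − 5:30 = 5:54 PM on Sep 18.
Elapsed = 5:54 PM − 12:03 PM = 5 hours 51 minutes.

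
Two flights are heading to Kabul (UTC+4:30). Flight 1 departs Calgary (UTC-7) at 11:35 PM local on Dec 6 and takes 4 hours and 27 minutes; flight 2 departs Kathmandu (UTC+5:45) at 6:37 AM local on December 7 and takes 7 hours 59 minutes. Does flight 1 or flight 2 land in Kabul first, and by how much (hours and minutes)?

the second, by 2 hours 11 minutes

Flight 1 in UTC: 11:35 PM + 7:00 = 6:35 AM on Dec 7.
+4 hours 27 minutes → arrive 11:02 AM UTC on Dec 7.
Flight 2 in UTC: 6:37 AM − 5:45 = 12:52 AM on Dec 7.
+7 hours and 59 minutes → arrive 8:51 AM UTC on Dec 7.
Flight 2 lands earlier by 2 hours 11 minutes.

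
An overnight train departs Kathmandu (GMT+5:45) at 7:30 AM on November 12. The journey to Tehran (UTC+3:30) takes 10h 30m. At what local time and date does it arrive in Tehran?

3:45 PM on Nov 12

Convert departure to UTC: 7:30 AM − 5:45 = 1:45 AM UTC on Nov 12.
Add 10 hours and 30 minutes travel time → 12:15 PM UTC.
Tehran is UTC+3:30, so local arrival = 12:15 PM + 3:30 = 3:45 PM on Nov 12.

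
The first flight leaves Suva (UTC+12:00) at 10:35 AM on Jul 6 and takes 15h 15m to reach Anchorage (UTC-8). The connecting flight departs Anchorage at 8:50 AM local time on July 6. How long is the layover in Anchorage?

3 hours

Convert departure to UTC: 10:35 AM − 12:00 = 10:35 PM UTC on Jul 5.
Add 15 hours 15 minutes flight time → 1:50 PM UTC (Jul 6).
Anchorage is UTC−8:00, so local arrival = 1:50 PM − 8:00 = 5:50 AM on Jul 6.
Layover = 8:50 AM − 5:50 AM = 3 hours.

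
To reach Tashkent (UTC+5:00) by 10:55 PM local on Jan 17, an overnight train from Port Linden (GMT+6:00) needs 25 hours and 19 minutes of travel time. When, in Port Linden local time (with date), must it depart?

Target arrival in UTC: 10:55 PM − 5:00 = 5:55 PM on Jan 17.
Subtract 25 hours 19 minutes → departure 4:36 PM UTC on Jan 16.
Port Linden is UTC+6:00: 4:36 PM + 6:00 = 10:36 PM on Jan 16.

10:36 PM on January 16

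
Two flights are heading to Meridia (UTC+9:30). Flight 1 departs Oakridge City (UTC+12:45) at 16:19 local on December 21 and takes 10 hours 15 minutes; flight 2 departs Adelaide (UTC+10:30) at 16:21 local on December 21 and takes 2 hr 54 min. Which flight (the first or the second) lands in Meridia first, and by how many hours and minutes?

the second, by 5 hours 4 minutes

Flight 1 in UTC: 16:19 − 12:45 = 03:34 on Dec 21.
+10 hours 15 minutes → arrive 13:49 UTC on Dec 21.
Flight 2 in UTC: 16:21 − 10:30 = 05:51 on Dec 21.
+2 hours 54 minutes → arrive 08:45 UTC on Dec 21.
Flight 2 lands earlier by 5 hours 4 minutes.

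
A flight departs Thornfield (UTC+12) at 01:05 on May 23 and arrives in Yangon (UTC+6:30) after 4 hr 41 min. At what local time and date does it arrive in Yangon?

00:16 on May 23

Convert departure to UTC: 01:05 − 12:00 = 13:05 UTC on May 22.
Add 4 hours and 41 minutes travel time → 17:46 UTC.
Yangon is UTC+6:30, so local arrival = 17:46 + 6:30 = 00:16 on May 23.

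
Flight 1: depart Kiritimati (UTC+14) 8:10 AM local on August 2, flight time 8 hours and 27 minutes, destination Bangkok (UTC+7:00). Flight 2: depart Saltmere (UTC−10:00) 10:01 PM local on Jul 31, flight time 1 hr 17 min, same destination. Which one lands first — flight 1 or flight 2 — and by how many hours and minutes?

the second, by 17 hours 19 minutes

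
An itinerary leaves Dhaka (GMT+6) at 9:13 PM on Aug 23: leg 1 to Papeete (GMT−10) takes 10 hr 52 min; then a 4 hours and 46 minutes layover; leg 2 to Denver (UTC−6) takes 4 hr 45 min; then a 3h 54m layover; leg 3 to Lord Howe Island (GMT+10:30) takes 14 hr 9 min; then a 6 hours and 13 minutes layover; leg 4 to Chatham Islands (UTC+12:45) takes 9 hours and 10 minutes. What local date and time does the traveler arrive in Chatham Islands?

Convert departure to UTC: 9:13 PM − 6:00 = 3:13 PM UTC on Aug 23.
Add 10 hours and 52 minutes leg 1 → 2:05 AM UTC (Aug 24).
Add 4 hours 46 minutes layover in Papeete → 6:51 AM UTC.
Add 4 hours 45 minutes leg 2 → 11:36 AM UTC.
Add 3 hours and 54 minutes layover in Denver → 3:30 PM UTC.
Add 14 hours 9 minutes leg 3 → 5:39 AM UTC (Aug 25).
Add 6 hours 13 minutes layover in Lord Howe Island → 11:52 AM UTC.
Add 9 hours 10 minutes leg 4 → 9:02 PM UTC.
Chatham Islands is UTC+12:45, so local arrival = 9:02 PM + 12:45 = 9:47 AM on Aug 26.

9:47 AM on August 26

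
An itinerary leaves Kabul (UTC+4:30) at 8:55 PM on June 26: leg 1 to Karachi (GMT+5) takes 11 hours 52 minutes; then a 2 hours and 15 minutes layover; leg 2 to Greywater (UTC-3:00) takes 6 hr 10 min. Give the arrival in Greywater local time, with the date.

Convert departure to UTC: 8:55 PM − 4:30 = 4:25 PM UTC on Jun 26.
Add 11 hours 52 minutes leg 1 → 4:17 AM UTC (Jun 27).
Add 2 hours 15 minutes layover in Karachi → 6:32 AM UTC.
Add 6 hours 10 minutes leg 2 → 12:42 PM UTC.
Greywater is UTC−3:00, so local arrival = 12:42 PM − 3:00 = 9:42 AM on Jun 27.

9:42 AM on June 27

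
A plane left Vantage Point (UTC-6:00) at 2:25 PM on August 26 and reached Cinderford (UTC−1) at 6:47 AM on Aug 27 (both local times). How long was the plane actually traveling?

Departure in UTC: 2:25 PM + 6:00 = 8:25 PM on Aug 26.
Arrival in UTC: 6:47 AM + 1:00 = 7:47 AM on Aug 27.
Elapsed = 7:47 AM − 8:25 PM (+1 day) = 11 hours 22 minutes.

11 hours 22 minutes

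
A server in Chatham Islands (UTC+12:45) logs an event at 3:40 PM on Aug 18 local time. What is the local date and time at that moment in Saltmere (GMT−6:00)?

8:55 PM on August 17

In UTC: 3:40 PM − 12:45 = 2:55 AM on Aug 18.
Saltmere is UTC−6:00: 2:55 AM − 6:00 = 8:55 PM on Aug 17.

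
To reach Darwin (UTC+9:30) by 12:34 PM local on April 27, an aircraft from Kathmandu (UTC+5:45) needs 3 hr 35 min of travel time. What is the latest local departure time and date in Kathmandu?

5:14 AM on April 27

Target arrival in UTC: 12:34 PM − 9:30 = 3:04 AM on Apr 27.
Subtract 3 hours 35 minutes → departure 11:29 PM UTC on Apr 26.
Kathmandu is UTC+5:45: 11:29 PM + 5:45 = 5:14 AM on Apr 27.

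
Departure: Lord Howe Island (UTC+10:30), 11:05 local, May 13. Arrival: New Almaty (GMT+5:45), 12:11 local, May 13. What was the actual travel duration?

Departure in UTC: 11:05 − 10:30 = 00:35 on May 13.
Arrival in UTC: 12:11 − 5:45 = 06:26 on May 13.
Elapsed = 06:26 − 00:35 = 5 hours 51 minutes.

5 hours 51 minutes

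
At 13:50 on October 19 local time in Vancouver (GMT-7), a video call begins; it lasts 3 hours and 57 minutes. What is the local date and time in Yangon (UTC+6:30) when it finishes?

07:17 on October 20

Convert start to UTC: 13:50 + 7:00 = 20:50 UTC on Oct 19.
Add 3 hours 57 minutes duration → 00:47 UTC (Oct 20).
Yangon is UTC+6:30, so local end time = 00:47 + 6:30 = 07:17 on Oct 20.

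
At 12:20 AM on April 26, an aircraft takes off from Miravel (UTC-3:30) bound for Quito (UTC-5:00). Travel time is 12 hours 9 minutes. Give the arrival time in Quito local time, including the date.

Convert departure to UTC: 12:20 AM + 3:30 = 3:50 AM UTC on Apr 26.
Add 12 hours and 9 minutes travel time → 3:59 PM UTC.
Quito is UTC−5:00, so local arrival = 3:59 PM − 5:00 = 10:59 AM on Apr 26.

10:59 AM on April 26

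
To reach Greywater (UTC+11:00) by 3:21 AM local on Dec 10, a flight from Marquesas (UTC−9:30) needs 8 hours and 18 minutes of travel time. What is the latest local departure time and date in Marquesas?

10:33 PM on December 8

Target arrival in UTC: 3:21 AM − 11:00 = 4:21 PM on Dec 9.
Subtract 8 hours 18 minutes → departure 8:03 AM UTC on Dec 9.
Marquesas is UTC−9:30: 8:03 AM − 9:30 = 10:33 PM on Dec 8.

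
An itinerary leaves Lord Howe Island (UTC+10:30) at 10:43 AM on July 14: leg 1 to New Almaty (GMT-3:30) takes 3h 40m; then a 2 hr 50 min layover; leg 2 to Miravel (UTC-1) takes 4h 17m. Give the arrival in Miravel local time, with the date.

Convert departure to UTC: 10:43 AM − 10:30 = 12:13 AM UTC on Jul 14.
Add 3 hours and 40 minutes leg 1 → 3:53 AM UTC.
Add 2 hours 50 minutes layover in New Almaty → 6:43 AM UTC.
Add 4 hours 17 minutes leg 2 → 11:00 AM UTC.
Miravel is UTC−1:00, so local arrival = 11:00 AM − 1:00 = 10:00 AM on Jul 14.

10:00 AM on July 14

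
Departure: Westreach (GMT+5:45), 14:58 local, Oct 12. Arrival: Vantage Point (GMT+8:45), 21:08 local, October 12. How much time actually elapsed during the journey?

Departure in UTC: 14:58 − 5:45 = 09:13 on Oct 12.
Arrival in UTC: 21:08 − 8:45 = 12:23 on Oct 12.
Elapsed = 12:23 − 09:13 = 3 hours 10 minutes.

3 hours 10 minutes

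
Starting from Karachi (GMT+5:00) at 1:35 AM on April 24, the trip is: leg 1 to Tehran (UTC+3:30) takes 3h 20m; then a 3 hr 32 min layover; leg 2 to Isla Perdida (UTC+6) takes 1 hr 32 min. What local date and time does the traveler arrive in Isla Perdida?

10:59 AM on April 24

Convert departure to UTC: 1:35 AM − 5:00 = 8:35 PM UTC on Apr 23.
Add 3 hours and 20 minutes leg 1 → 11:55 PM UTC.
Add 3 hours 32 minutes layover in Tehran → 3:27 AM UTC (Apr 24).
Add 1 hour 32 minutes leg 2 → 4:59 AM UTC.
Isla Perdida is UTC+6:00, so local arrival = 4:59 AM + 6:00 = 10:59 AM on Apr 24.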